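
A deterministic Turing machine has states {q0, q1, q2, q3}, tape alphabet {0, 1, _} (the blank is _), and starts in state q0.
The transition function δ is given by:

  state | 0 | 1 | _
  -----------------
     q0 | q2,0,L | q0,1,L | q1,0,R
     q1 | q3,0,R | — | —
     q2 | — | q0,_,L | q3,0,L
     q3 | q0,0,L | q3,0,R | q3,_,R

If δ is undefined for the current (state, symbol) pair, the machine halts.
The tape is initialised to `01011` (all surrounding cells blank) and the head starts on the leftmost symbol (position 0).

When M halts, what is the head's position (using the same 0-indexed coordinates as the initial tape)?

-2

state=q0 head=0 tape=__[0]1011   (q0,0)→(q2,0,L)
state=q2 head=-1 tape=_[_]01011   (q2,_)→(q3,0,L)
state=q3 head=-2 tape=[_]001011   (q3,_)→(q3,_,R)
state=q3 head=-1 tape=_[0]01011   (q3,0)→(q0,0,L)
state=q0 head=-2 tape=[_]001011   (q0,_)→(q1,0,R)
state=q1 head=-1 tape=0[0]01011   (q1,0)→(q3,0,R)
state=q3 head=0 tape=00[0]1011   (q3,0)→(q0,0,L)
state=q0 head=-1 tape=0[0]01011   (q0,0)→(q2,0,L)
state=q2 head=-2 tape=[0]001011
At halt the head is at cell -2.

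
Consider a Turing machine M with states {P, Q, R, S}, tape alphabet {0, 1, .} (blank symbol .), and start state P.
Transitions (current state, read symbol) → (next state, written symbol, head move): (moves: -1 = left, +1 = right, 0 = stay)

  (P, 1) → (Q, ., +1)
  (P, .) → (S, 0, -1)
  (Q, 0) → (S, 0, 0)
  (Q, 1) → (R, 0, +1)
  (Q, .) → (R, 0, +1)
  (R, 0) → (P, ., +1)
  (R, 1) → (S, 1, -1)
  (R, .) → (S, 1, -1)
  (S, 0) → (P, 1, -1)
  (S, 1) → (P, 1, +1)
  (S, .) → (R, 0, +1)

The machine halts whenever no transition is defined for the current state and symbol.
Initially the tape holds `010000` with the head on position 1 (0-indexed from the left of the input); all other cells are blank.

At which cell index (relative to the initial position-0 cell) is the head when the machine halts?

P | ..0[1]0000   read 1 → write ., move +1, go to Q
Q | ..0.[0]000   read 0 → write 0, move 0, go to S
S | ..0.[0]000   read 0 → write 1, move -1, go to P
P | ..0[.]1000   read . → write 0, move -1, go to S
S | ..[0]01000   read 0 → write 1, move -1, go to P
P | .[.]101000   read . → write 0, move -1, go to S
S | [.]0101000   read . → write 0, move +1, go to R
R | 0[0]101000   read 0 → write ., move +1, go to P
P | 0.[1]01000   read 1 → write ., move +1, go to Q
Q | 0..[0]1000   read 0 → write 0, move 0, go to S
S | 0..[0]1000   read 0 → write 1, move -1, go to P
P | 0.[.]11000   read . → write 0, move -1, go to S
S | 0[.]011000   read . → write 0, move +1, go to R
R | 00[0]11000   read 0 → write ., move +1, go to P
P | 00.[1]1000   read 1 → write ., move +1, go to Q
Q | 00..[1]000   read 1 → write 0, move +1, go to R
R | 00..0[0]00   read 0 → write ., move +1, go to P
P | 00..0.[0]0
At halt the head is at cell 4.

4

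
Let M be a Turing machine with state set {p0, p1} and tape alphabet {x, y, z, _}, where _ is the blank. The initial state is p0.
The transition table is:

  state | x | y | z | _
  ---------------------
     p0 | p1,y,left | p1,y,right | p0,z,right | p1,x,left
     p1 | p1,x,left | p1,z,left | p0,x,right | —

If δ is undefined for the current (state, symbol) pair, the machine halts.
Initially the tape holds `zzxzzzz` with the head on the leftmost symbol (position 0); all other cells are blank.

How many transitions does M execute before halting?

p0 | _[z]zxzzzz_   read z → write z, move right, go to p0
p0 | _z[z]xzzzz_   read z → write z, move right, go to p0
p0 | _zz[x]zzzz_   read x → write y, move left, go to p1
p1 | _z[z]yzzzz_   read z → write x, move right, go to p0
p0 | _zx[y]zzzz_   read y → write y, move right, go to p1
p1 | _zxy[z]zzz_   read z → write x, move right, go to p0
p0 | _zxyx[z]zz_   read z → write z, move right, go to p0
p0 | _zxyxz[z]z_   read z → write z, move right, go to p0
p0 | _zxyxzz[z]_   read z → write z, move right, go to p0
p0 | _zxyxzzz[_]   read _ → write x, move left, go to p1
p1 | _zxyxzz[z]x   read z → write x, move right, go to p0
p0 | _zxyxzzx[x]   read x → write y, move left, go to p1
p1 | _zxyxzz[x]y   read x → write x, move left, go to p1
p1 | _zxyxz[z]xy   read z → write x, move right, go to p0
p0 | _zxyxzx[x]y   read x → write y, move left, go to p1
p1 | _zxyxz[x]yy   read x → write x, move left, go to p1
p1 | _zxyx[z]xyy   read z → write x, move right, go to p0
p0 | _zxyxx[x]yy   read x → write y, move left, go to p1
p1 | _zxyx[x]yyy   read x → write x, move left, go to p1
p1 | _zxy[x]xyyy   read x → write x, move left, go to p1
p1 | _zx[y]xxyyy   read y → write z, move left, go to p1
p1 | _z[x]zxxyyy   read x → write x, move left, go to p1
p1 | _[z]xzxxyyy   read z → write x, move right, go to p0
p0 | _x[x]zxxyyy   read x → write y, move left, go to p1
p1 | _[x]yzxxyyy   read x → write x, move left, go to p1
p1 | [_]xyzxxyyy
M halts after 25 transitions.

25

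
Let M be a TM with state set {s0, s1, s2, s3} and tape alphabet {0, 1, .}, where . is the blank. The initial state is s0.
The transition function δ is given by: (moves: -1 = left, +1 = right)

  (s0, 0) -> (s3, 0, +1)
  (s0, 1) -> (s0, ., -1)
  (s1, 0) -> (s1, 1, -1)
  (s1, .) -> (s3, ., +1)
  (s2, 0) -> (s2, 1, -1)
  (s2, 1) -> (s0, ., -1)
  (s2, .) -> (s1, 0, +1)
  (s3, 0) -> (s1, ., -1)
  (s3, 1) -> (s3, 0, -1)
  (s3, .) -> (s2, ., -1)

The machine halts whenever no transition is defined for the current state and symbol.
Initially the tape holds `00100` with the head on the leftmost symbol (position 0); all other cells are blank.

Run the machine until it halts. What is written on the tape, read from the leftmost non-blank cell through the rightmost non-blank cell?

0111.000

state=s0 head=0 tape=...[0]0100   (s0,0)→(s3,0,+1)
state=s3 head=1 tape=...0[0]100   (s3,0)→(s1,.,-1)
state=s1 head=0 tape=...[0].100   (s1,0)→(s1,1,-1)
state=s1 head=-1 tape=..[.]1.100   (s1,.)→(s3,.,+1)
state=s3 head=0 tape=...[1].100   (s3,1)→(s3,0,-1)
state=s3 head=-1 tape=..[.]0.100   (s3,.)→(s2,.,-1)
state=s2 head=-2 tape=.[.].0.100   (s2,.)→(s1,0,+1)
state=s1 head=-1 tape=.0[.]0.100   (s1,.)→(s3,.,+1)
state=s3 head=0 tape=.0.[0].100   (s3,0)→(s1,.,-1)
state=s1 head=-1 tape=.0[.]..100   (s1,.)→(s3,.,+1)
state=s3 head=0 tape=.0.[.].100   (s3,.)→(s2,.,-1)
state=s2 head=-1 tape=.0[.]..100   (s2,.)→(s1,0,+1)
state=s1 head=0 tape=.00[.].100   (s1,.)→(s3,.,+1)
state=s3 head=1 tape=.00.[.]100   (s3,.)→(s2,.,-1)
state=s2 head=0 tape=.00[.].100   (s2,.)→(s1,0,+1)
state=s1 head=1 tape=.000[.]100   (s1,.)→(s3,.,+1)
state=s3 head=2 tape=.000.[1]00   (s3,1)→(s3,0,-1)
state=s3 head=1 tape=.000[.]000   (s3,.)→(s2,.,-1)
state=s2 head=0 tape=.00[0].000   (s2,0)→(s2,1,-1)
state=s2 head=-1 tape=.0[0]1.000   (s2,0)→(s2,1,-1)
state=s2 head=-2 tape=.[0]11.000   (s2,0)→(s2,1,-1)
state=s2 head=-3 tape=[.]111.000   (s2,.)→(s1,0,+1)
state=s1 head=-2 tape=0[1]11.000
The non-blank tape span at halt is 0111.000.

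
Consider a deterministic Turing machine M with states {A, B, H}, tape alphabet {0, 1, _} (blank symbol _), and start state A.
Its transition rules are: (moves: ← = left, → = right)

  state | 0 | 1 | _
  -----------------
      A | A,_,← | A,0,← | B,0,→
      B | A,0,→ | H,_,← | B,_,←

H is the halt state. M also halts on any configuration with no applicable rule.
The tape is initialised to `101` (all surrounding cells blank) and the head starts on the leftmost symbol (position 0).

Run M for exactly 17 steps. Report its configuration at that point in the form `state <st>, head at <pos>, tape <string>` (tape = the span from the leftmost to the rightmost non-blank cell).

state=A head=0 tape=__[1]01   (A,1)→(A,0,←)
state=A head=-1 tape=_[_]001   (A,_)→(B,0,→)
state=B head=0 tape=_0[0]01   (B,0)→(A,0,→)
state=A head=1 tape=_00[0]1   (A,0)→(A,_,←)
state=A head=0 tape=_0[0]_1   (A,0)→(A,_,←)
state=A head=-1 tape=_[0]__1   (A,0)→(A,_,←)
state=A head=-2 tape=[_]___1   (A,_)→(B,0,→)
state=B head=-1 tape=0[_]__1   (B,_)→(B,_,←)
state=B head=-2 tape=[0]___1   (B,0)→(A,0,→)
state=A head=-1 tape=0[_]__1   (A,_)→(B,0,→)
state=B head=0 tape=00[_]_1   (B,_)→(B,_,←)
state=B head=-1 tape=0[0]__1   (B,0)→(A,0,→)
state=A head=0 tape=00[_]_1   (A,_)→(B,0,→)
state=B head=1 tape=000[_]1   (B,_)→(B,_,←)
state=B head=0 tape=00[0]_1   (B,0)→(A,0,→)
state=A head=1 tape=000[_]1   (A,_)→(B,0,→)
state=B head=2 tape=0000[1]   (B,1)→(H,_,←)
state=H head=1 tape=000[0]_
After 17 steps: state H, head at 1, tape 0000.

state H, head at 1, tape 0000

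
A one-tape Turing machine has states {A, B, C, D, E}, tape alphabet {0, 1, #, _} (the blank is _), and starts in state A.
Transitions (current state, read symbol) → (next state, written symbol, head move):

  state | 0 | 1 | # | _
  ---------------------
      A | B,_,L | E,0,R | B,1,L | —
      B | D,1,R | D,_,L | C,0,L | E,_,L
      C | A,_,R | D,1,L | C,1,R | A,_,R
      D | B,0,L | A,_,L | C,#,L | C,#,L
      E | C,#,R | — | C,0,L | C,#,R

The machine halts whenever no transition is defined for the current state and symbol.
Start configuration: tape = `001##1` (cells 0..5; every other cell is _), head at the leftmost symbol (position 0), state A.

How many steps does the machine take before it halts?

4

state=A head=0 tape=__[0]01##1   (A,0)→(B,_,L)
state=B head=-1 tape=_[_]_01##1   (B,_)→(E,_,L)
state=E head=-2 tape=[_]__01##1   (E,_)→(C,#,R)
state=C head=-1 tape=#[_]_01##1   (C,_)→(A,_,R)
state=A head=0 tape=#_[_]01##1
M halts after 4 transitions.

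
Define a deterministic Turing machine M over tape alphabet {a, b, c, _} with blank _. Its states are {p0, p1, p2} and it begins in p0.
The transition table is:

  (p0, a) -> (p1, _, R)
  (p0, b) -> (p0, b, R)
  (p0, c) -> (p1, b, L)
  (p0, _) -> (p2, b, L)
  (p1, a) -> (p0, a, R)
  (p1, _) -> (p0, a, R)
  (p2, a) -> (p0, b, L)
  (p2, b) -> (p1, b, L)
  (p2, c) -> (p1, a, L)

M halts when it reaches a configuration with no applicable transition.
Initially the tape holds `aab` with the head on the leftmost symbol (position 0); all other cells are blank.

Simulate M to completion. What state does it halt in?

state=p0 head=0 tape=[a]ab__   (p0,a)→(p1,_,R)
state=p1 head=1 tape=_[a]b__   (p1,a)→(p0,a,R)
state=p0 head=2 tape=_a[b]__   (p0,b)→(p0,b,R)
state=p0 head=3 tape=_ab[_]_   (p0,_)→(p2,b,L)
state=p2 head=2 tape=_a[b]b_   (p2,b)→(p1,b,L)
state=p1 head=1 tape=_[a]bb_   (p1,a)→(p0,a,R)
state=p0 head=2 tape=_a[b]b_   (p0,b)→(p0,b,R)
state=p0 head=3 tape=_ab[b]_   (p0,b)→(p0,b,R)
state=p0 head=4 tape=_abb[_]   (p0,_)→(p2,b,L)
state=p2 head=3 tape=_ab[b]b   (p2,b)→(p1,b,L)
state=p1 head=2 tape=_a[b]bb
No transition is defined for (p1, b); M halts in state p1.

p1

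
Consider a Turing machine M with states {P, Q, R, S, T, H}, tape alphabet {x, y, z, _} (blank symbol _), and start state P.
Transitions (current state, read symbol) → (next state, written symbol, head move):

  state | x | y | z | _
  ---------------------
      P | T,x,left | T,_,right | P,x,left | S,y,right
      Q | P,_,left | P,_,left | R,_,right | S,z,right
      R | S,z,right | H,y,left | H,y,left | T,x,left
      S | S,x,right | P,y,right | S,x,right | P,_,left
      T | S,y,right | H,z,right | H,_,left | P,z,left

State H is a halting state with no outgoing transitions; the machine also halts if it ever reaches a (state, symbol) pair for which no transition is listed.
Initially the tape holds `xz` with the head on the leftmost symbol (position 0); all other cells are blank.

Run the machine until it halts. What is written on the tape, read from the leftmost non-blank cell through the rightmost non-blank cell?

yxzx

state=P head=0 tape=__[x]z_   (P,x)→(T,x,left)
state=T head=-1 tape=_[_]xz_   (T,_)→(P,z,left)
state=P head=-2 tape=[_]zxz_   (P,_)→(S,y,right)
state=S head=-1 tape=y[z]xz_   (S,z)→(S,x,right)
state=S head=0 tape=yx[x]z_   (S,x)→(S,x,right)
state=S head=1 tape=yxx[z]_   (S,z)→(S,x,right)
state=S head=2 tape=yxxx[_]   (S,_)→(P,_,left)
state=P head=1 tape=yxx[x]_   (P,x)→(T,x,left)
state=T head=0 tape=yx[x]x_   (T,x)→(S,y,right)
state=S head=1 tape=yxy[x]_   (S,x)→(S,x,right)
state=S head=2 tape=yxyx[_]   (S,_)→(P,_,left)
state=P head=1 tape=yxy[x]_   (P,x)→(T,x,left)
state=T head=0 tape=yx[y]x_   (T,y)→(H,z,right)
state=H head=1 tape=yxz[x]_
The non-blank tape span at halt is yxzx.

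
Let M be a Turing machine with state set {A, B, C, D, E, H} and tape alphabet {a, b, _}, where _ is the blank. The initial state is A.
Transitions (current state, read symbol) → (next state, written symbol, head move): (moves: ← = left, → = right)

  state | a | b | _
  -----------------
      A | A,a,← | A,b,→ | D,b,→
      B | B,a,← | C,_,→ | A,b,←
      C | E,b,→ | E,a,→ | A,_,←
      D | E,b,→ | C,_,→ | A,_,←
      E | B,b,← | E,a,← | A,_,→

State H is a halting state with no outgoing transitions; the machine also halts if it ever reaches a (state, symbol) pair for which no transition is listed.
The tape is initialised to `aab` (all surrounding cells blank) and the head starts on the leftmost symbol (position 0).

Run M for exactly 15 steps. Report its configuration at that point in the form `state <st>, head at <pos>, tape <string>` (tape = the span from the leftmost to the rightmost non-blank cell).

A | _[a]ab   read a → write a, move ←, go to A
A | [_]aab   read _ → write b, move →, go to D
D | b[a]ab   read a → write b, move →, go to E
E | bb[a]b   read a → write b, move ←, go to B
B | b[b]bb   read b → write _, move →, go to C
C | b_[b]b   read b → write a, move →, go to E
E | b_a[b]   read b → write a, move ←, go to E
E | b_[a]a   read a → write b, move ←, go to B
B | b[_]ba   read _ → write b, move ←, go to A
A | [b]bba   read b → write b, move →, go to A
A | b[b]ba   read b → write b, move →, go to A
A | bb[b]a   read b → write b, move →, go to A
A | bbb[a]   read a → write a, move ←, go to A
A | bb[b]a   read b → write b, move →, go to A
A | bbb[a]   read a → write a, move ←, go to A
A | bb[b]a
After 15 steps: state A, head at 1, tape bbba.

state A, head at 1, tape bbba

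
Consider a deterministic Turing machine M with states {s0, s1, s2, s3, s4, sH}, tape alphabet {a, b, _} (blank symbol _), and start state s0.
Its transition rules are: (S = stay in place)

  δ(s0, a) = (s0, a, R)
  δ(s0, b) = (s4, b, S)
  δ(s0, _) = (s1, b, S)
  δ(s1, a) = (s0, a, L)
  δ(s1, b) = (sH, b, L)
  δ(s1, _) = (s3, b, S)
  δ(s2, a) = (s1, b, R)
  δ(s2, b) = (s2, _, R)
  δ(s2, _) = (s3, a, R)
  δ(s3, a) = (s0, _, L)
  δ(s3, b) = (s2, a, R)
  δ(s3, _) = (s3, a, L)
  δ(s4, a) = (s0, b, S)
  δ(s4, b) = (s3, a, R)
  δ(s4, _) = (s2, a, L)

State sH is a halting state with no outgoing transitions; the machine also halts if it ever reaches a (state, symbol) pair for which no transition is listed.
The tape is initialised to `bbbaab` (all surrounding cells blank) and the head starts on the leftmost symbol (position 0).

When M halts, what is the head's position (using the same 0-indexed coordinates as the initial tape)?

3

s0 | [b]bbaab   read b → write b, move S, go to s4
s4 | [b]bbaab   read b → write a, move R, go to s3
s3 | a[b]baab   read b → write a, move R, go to s2
s2 | aa[b]aab   read b → write _, move R, go to s2
s2 | aa_[a]ab   read a → write b, move R, go to s1
s1 | aa_b[a]b   read a → write a, move L, go to s0
s0 | aa_[b]ab   read b → write b, move S, go to s4
s4 | aa_[b]ab   read b → write a, move R, go to s3
s3 | aa_a[a]b   read a → write _, move L, go to s0
s0 | aa_[a]_b   read a → write a, move R, go to s0
s0 | aa_a[_]b   read _ → write b, move S, go to s1
s1 | aa_a[b]b   read b → write b, move L, go to sH
sH | aa_[a]bb
At halt the head is at cell 3.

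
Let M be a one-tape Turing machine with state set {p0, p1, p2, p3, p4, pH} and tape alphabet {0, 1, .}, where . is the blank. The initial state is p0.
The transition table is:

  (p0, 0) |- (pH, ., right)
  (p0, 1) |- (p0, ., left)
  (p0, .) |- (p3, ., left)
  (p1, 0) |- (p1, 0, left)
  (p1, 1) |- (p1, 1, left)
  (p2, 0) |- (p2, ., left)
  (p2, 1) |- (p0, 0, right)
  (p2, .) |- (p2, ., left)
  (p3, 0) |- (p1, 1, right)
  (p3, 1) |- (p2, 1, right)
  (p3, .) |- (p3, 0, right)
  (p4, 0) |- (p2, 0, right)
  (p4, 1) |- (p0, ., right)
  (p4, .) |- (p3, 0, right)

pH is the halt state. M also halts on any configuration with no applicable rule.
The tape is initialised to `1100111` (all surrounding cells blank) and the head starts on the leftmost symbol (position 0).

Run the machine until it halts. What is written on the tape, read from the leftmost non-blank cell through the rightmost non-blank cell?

state=p0 head=0 tape=..[1]100111   (p0,1)→(p0,.,left)
state=p0 head=-1 tape=.[.].100111   (p0,.)→(p3,.,left)
state=p3 head=-2 tape=[.]..100111   (p3,.)→(p3,0,right)
state=p3 head=-1 tape=0[.].100111   (p3,.)→(p3,0,right)
state=p3 head=0 tape=00[.]100111   (p3,.)→(p3,0,right)
state=p3 head=1 tape=000[1]00111   (p3,1)→(p2,1,right)
state=p2 head=2 tape=0001[0]0111   (p2,0)→(p2,.,left)
state=p2 head=1 tape=000[1].0111   (p2,1)→(p0,0,right)
state=p0 head=2 tape=0000[.]0111   (p0,.)→(p3,.,left)
state=p3 head=1 tape=000[0].0111   (p3,0)→(p1,1,right)
state=p1 head=2 tape=0001[.]0111
The non-blank tape span at halt is 0001.0111.

0001.0111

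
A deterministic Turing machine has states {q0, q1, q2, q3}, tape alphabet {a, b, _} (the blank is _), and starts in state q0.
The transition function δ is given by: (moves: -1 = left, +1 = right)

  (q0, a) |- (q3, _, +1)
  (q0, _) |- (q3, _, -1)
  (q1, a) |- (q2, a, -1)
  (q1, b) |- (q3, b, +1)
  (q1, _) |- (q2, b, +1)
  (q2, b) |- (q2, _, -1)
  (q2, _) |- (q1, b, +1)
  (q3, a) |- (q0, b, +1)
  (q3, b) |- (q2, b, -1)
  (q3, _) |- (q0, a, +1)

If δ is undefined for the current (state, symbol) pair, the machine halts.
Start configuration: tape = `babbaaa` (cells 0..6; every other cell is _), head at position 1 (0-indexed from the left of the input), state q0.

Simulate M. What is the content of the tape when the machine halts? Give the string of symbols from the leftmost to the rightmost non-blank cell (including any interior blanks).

state=q0 head=1 tape=__b[a]bbaaa   (q0,a)→(q3,_,+1)
state=q3 head=2 tape=__b_[b]baaa   (q3,b)→(q2,b,-1)
state=q2 head=1 tape=__b[_]bbaaa   (q2,_)→(q1,b,+1)
state=q1 head=2 tape=__bb[b]baaa   (q1,b)→(q3,b,+1)
state=q3 head=3 tape=__bbb[b]aaa   (q3,b)→(q2,b,-1)
state=q2 head=2 tape=__bb[b]baaa   (q2,b)→(q2,_,-1)
state=q2 head=1 tape=__b[b]_baaa   (q2,b)→(q2,_,-1)
state=q2 head=0 tape=__[b]__baaa   (q2,b)→(q2,_,-1)
state=q2 head=-1 tape=_[_]___baaa   (q2,_)→(q1,b,+1)
state=q1 head=0 tape=_b[_]__baaa   (q1,_)→(q2,b,+1)
state=q2 head=1 tape=_bb[_]_baaa   (q2,_)→(q1,b,+1)
state=q1 head=2 tape=_bbb[_]baaa   (q1,_)→(q2,b,+1)
state=q2 head=3 tape=_bbbb[b]aaa   (q2,b)→(q2,_,-1)
state=q2 head=2 tape=_bbb[b]_aaa   (q2,b)→(q2,_,-1)
state=q2 head=1 tape=_bb[b]__aaa   (q2,b)→(q2,_,-1)
state=q2 head=0 tape=_b[b]___aaa   (q2,b)→(q2,_,-1)
state=q2 head=-1 tape=_[b]____aaa   (q2,b)→(q2,_,-1)
state=q2 head=-2 tape=[_]_____aaa   (q2,_)→(q1,b,+1)
state=q1 head=-1 tape=b[_]____aaa   (q1,_)→(q2,b,+1)
state=q2 head=0 tape=bb[_]___aaa   (q2,_)→(q1,b,+1)
state=q1 head=1 tape=bbb[_]__aaa   (q1,_)→(q2,b,+1)
state=q2 head=2 tape=bbbb[_]_aaa   (q2,_)→(q1,b,+1)
state=q1 head=3 tape=bbbbb[_]aaa   (q1,_)→(q2,b,+1)
state=q2 head=4 tape=bbbbbb[a]aa
The non-blank tape span at halt is bbbbbbaaa.

bbbbbbaaa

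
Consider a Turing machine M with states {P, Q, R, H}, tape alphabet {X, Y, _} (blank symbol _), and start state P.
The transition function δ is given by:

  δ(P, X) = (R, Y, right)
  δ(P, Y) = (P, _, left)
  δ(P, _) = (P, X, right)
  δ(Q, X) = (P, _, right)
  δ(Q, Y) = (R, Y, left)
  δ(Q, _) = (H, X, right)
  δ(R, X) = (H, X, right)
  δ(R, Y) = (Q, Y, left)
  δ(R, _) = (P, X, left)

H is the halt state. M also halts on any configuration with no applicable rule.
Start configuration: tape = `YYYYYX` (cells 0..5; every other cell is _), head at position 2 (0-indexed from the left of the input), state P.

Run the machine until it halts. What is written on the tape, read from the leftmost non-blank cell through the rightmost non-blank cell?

P | __YY[Y]YYX   read Y → write _, move left, go to P
P | __Y[Y]_YYX   read Y → write _, move left, go to P
P | __[Y]__YYX   read Y → write _, move left, go to P
P | _[_]___YYX   read _ → write X, move right, go to P
P | _X[_]__YYX   read _ → write X, move right, go to P
P | _XX[_]_YYX   read _ → write X, move right, go to P
P | _XXX[_]YYX   read _ → write X, move right, go to P
P | _XXXX[Y]YX   read Y → write _, move left, go to P
P | _XXX[X]_YX   read X → write Y, move right, go to R
R | _XXXY[_]YX   read _ → write X, move left, go to P
P | _XXX[Y]XYX   read Y → write _, move left, go to P
P | _XX[X]_XYX   read X → write Y, move right, go to R
R | _XXY[_]XYX   read _ → write X, move left, go to P
P | _XX[Y]XXYX   read Y → write _, move left, go to P
P | _X[X]_XXYX   read X → write Y, move right, go to R
R | _XY[_]XXYX   read _ → write X, move left, go to P
P | _X[Y]XXXYX   read Y → write _, move left, go to P
P | _[X]_XXXYX   read X → write Y, move right, go to R
R | _Y[_]XXXYX   read _ → write X, move left, go to P
P | _[Y]XXXXYX   read Y → write _, move left, go to P
P | [_]_XXXXYX   read _ → write X, move right, go to P
P | X[_]XXXXYX   read _ → write X, move right, go to P
P | XX[X]XXXYX   read X → write Y, move right, go to R
R | XXY[X]XXYX   read X → write X, move right, go to H
H | XXYX[X]XYX
The non-blank tape span at halt is XXYXXXYX.

XXYXXXYX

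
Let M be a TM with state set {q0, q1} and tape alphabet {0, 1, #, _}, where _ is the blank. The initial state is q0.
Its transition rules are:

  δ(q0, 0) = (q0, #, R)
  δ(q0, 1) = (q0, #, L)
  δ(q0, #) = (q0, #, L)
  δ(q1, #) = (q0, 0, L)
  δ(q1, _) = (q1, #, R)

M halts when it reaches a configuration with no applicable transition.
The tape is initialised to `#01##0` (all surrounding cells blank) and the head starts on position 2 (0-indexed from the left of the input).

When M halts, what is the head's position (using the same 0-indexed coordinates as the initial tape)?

-1

q0 | _#0[1]##0   read 1 → write #, move L, go to q0
q0 | _#[0]###0   read 0 → write #, move R, go to q0
q0 | _##[#]##0   read # → write #, move L, go to q0
q0 | _#[#]###0   read # → write #, move L, go to q0
q0 | _[#]####0   read # → write #, move L, go to q0
q0 | [_]#####0
At halt the head is at cell -1.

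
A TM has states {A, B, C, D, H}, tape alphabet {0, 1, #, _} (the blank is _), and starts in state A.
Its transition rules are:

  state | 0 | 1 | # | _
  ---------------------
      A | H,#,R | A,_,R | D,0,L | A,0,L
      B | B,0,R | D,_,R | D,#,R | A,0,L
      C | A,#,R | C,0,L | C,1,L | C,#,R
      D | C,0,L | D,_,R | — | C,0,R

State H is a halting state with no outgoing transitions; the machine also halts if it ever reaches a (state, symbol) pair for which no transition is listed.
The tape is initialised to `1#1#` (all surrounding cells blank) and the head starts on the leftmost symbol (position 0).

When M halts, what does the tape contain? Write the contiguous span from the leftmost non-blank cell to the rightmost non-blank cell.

A | [1]#1#_   read 1 → write _, move R, go to A
A | _[#]1#_   read # → write 0, move L, go to D
D | [_]01#_   read _ → write 0, move R, go to C
C | 0[0]1#_   read 0 → write #, move R, go to A
A | 0#[1]#_   read 1 → write _, move R, go to A
A | 0#_[#]_   read # → write 0, move L, go to D
D | 0#[_]0_   read _ → write 0, move R, go to C
C | 0#0[0]_   read 0 → write #, move R, go to A
A | 0#0#[_]   read _ → write 0, move L, go to A
A | 0#0[#]0   read # → write 0, move L, go to D
D | 0#[0]00   read 0 → write 0, move L, go to C
C | 0[#]000   read # → write 1, move L, go to C
C | [0]1000   read 0 → write #, move R, go to A
A | #[1]000   read 1 → write _, move R, go to A
A | #_[0]00   read 0 → write #, move R, go to H
H | #_#[0]0
The non-blank tape span at halt is #_#00.

#_#00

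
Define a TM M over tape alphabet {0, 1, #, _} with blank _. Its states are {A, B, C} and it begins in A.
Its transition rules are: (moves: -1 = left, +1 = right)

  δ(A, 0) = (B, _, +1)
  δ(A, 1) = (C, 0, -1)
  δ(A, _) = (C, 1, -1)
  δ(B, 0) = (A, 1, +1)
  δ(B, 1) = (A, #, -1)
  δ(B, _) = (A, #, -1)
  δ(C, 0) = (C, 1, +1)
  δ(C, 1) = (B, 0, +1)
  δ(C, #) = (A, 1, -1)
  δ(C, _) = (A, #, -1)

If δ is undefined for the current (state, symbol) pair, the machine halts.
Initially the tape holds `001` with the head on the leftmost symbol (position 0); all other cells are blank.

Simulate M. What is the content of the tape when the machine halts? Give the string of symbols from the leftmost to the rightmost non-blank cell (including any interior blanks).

0_#

A | [0]01_   read 0 → write _, move +1, go to B
B | _[0]1_   read 0 → write 1, move +1, go to A
A | _1[1]_   read 1 → write 0, move -1, go to C
C | _[1]0_   read 1 → write 0, move +1, go to B
B | _0[0]_   read 0 → write 1, move +1, go to A
A | _01[_]   read _ → write 1, move -1, go to C
C | _0[1]1   read 1 → write 0, move +1, go to B
B | _00[1]   read 1 → write #, move -1, go to A
A | _0[0]#   read 0 → write _, move +1, go to B
B | _0_[#]
The non-blank tape span at halt is 0_#.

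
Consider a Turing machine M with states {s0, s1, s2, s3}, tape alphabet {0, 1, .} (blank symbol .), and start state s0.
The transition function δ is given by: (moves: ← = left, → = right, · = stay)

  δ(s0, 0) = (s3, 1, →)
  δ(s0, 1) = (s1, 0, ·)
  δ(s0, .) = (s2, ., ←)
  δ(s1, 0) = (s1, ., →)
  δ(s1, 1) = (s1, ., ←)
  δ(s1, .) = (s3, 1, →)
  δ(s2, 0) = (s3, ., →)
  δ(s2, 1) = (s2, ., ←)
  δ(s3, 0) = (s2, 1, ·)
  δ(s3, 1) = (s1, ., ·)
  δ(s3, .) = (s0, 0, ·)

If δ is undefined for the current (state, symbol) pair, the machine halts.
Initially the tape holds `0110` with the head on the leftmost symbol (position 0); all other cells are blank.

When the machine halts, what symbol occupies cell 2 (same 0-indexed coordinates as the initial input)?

.

s0 | .[0]110   read 0 → write 1, move →, go to s3
s3 | .1[1]10   read 1 → write ., move ·, go to s1
s1 | .1[.]10   read . → write 1, move →, go to s3
s3 | .11[1]0   read 1 → write ., move ·, go to s1
s1 | .11[.]0   read . → write 1, move →, go to s3
s3 | .111[0]   read 0 → write 1, move ·, go to s2
s2 | .111[1]   read 1 → write ., move ←, go to s2
s2 | .11[1].   read 1 → write ., move ←, go to s2
s2 | .1[1]..   read 1 → write ., move ←, go to s2
s2 | .[1]...   read 1 → write ., move ←, go to s2
s2 | [.]....
Cell 2 holds . when M halts.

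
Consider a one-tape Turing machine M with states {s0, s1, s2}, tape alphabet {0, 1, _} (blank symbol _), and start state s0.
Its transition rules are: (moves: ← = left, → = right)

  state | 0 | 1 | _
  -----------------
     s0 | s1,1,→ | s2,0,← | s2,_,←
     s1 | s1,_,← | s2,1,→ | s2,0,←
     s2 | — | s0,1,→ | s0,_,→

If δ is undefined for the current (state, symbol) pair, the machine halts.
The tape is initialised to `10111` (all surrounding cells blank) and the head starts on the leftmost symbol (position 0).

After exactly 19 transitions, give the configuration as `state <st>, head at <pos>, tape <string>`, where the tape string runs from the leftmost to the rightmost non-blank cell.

s0 | _[1]0111_   read 1 → write 0, move ←, go to s2
s2 | [_]00111_   read _ → write _, move →, go to s0
s0 | _[0]0111_   read 0 → write 1, move →, go to s1
s1 | _1[0]111_   read 0 → write _, move ←, go to s1
s1 | _[1]_111_   read 1 → write 1, move →, go to s2
s2 | _1[_]111_   read _ → write _, move →, go to s0
s0 | _1_[1]11_   read 1 → write 0, move ←, go to s2
s2 | _1[_]011_   read _ → write _, move →, go to s0
s0 | _1_[0]11_   read 0 → write 1, move →, go to s1
s1 | _1_1[1]1_   read 1 → write 1, move →, go to s2
s2 | _1_11[1]_   read 1 → write 1, move →, go to s0
s0 | _1_111[_]   read _ → write _, move ←, go to s2
s2 | _1_11[1]_   read 1 → write 1, move →, go to s0
s0 | _1_111[_]   read _ → write _, move ←, go to s2
s2 | _1_11[1]_   read 1 → write 1, move →, go to s0
s0 | _1_111[_]   read _ → write _, move ←, go to s2
s2 | _1_11[1]_   read 1 → write 1, move →, go to s0
s0 | _1_111[_]   read _ → write _, move ←, go to s2
s2 | _1_11[1]_   read 1 → write 1, move →, go to s0
s0 | _1_111[_]
After 19 steps: state s0, head at 5, tape 1_111.

state s0, head at 5, tape 1_111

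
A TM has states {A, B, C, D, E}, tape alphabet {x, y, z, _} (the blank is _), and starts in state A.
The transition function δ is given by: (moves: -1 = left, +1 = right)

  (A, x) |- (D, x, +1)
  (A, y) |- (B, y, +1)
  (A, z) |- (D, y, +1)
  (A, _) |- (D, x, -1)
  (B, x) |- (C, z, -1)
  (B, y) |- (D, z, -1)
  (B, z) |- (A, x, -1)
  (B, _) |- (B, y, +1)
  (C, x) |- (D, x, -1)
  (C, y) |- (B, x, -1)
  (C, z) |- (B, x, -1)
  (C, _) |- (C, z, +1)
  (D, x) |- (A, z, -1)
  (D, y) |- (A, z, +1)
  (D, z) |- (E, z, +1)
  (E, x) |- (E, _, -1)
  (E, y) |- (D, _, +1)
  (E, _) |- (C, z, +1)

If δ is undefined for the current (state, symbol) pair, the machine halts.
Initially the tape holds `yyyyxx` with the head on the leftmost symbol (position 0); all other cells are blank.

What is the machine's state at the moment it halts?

D

A | __[y]yyyxx   read y → write y, move +1, go to B
B | __y[y]yyxx   read y → write z, move -1, go to D
D | __[y]zyyxx   read y → write z, move +1, go to A
A | __z[z]yyxx   read z → write y, move +1, go to D
D | __zy[y]yxx   read y → write z, move +1, go to A
A | __zyz[y]xx   read y → write y, move +1, go to B
B | __zyzy[x]x   read x → write z, move -1, go to C
C | __zyz[y]zx   read y → write x, move -1, go to B
B | __zy[z]xzx   read z → write x, move -1, go to A
A | __z[y]xxzx   read y → write y, move +1, go to B
B | __zy[x]xzx   read x → write z, move -1, go to C
C | __z[y]zxzx   read y → write x, move -1, go to B
B | __[z]xzxzx   read z → write x, move -1, go to A
A | _[_]xxzxzx   read _ → write x, move -1, go to D
D | [_]xxxzxzx
No transition is defined for (D, _); M halts in state D.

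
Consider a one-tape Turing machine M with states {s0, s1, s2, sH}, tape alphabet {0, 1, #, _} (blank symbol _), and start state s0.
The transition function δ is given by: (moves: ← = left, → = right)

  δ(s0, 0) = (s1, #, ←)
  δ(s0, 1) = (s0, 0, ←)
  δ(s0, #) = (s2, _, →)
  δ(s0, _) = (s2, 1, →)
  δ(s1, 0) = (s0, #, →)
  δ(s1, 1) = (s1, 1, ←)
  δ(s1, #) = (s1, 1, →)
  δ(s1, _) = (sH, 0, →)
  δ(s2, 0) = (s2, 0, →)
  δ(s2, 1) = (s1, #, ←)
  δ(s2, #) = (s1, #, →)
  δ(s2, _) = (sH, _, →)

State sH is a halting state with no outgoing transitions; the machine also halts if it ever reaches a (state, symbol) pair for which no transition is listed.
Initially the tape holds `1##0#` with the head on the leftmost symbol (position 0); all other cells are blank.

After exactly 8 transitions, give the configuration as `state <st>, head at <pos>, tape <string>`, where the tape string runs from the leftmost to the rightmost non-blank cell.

state=s0 head=0 tape=_[1]##0#__   (s0,1)→(s0,0,←)
state=s0 head=-1 tape=[_]0##0#__   (s0,_)→(s2,1,→)
state=s2 head=0 tape=1[0]##0#__   (s2,0)→(s2,0,→)
state=s2 head=1 tape=10[#]#0#__   (s2,#)→(s1,#,→)
state=s1 head=2 tape=10#[#]0#__   (s1,#)→(s1,1,→)
state=s1 head=3 tape=10#1[0]#__   (s1,0)→(s0,#,→)
state=s0 head=4 tape=10#1#[#]__   (s0,#)→(s2,_,→)
state=s2 head=5 tape=10#1#_[_]_   (s2,_)→(sH,_,→)
state=sH head=6 tape=10#1#__[_]
After 8 steps: state sH, head at 6, tape 10#1#.

state sH, head at 6, tape 10#1#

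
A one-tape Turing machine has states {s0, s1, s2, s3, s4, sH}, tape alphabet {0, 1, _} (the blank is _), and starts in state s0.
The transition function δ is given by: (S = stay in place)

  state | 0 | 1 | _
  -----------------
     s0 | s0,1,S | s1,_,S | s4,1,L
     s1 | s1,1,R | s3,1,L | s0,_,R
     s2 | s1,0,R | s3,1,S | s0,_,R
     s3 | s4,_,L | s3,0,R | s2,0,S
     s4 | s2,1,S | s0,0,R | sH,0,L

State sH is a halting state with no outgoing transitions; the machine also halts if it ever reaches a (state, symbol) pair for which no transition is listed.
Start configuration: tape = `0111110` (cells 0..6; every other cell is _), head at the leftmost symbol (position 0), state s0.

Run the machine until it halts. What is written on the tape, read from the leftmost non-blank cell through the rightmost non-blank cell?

s0 | [0]111110_   read 0 → write 1, move S, go to s0
s0 | [1]111110_   read 1 → write _, move S, go to s1
s1 | [_]111110_   read _ → write _, move R, go to s0
s0 | _[1]11110_   read 1 → write _, move S, go to s1
s1 | _[_]11110_   read _ → write _, move R, go to s0
s0 | __[1]1110_   read 1 → write _, move S, go to s1
s1 | __[_]1110_   read _ → write _, move R, go to s0
s0 | ___[1]110_   read 1 → write _, move S, go to s1
s1 | ___[_]110_   read _ → write _, move R, go to s0
s0 | ____[1]10_   read 1 → write _, move S, go to s1
s1 | ____[_]10_   read _ → write _, move R, go to s0
s0 | _____[1]0_   read 1 → write _, move S, go to s1
s1 | _____[_]0_   read _ → write _, move R, go to s0
s0 | ______[0]_   read 0 → write 1, move S, go to s0
s0 | ______[1]_   read 1 → write _, move S, go to s1
s1 | ______[_]_   read _ → write _, move R, go to s0
s0 | _______[_]   read _ → write 1, move L, go to s4
s4 | ______[_]1   read _ → write 0, move L, go to sH
sH | _____[_]01
The non-blank tape span at halt is 01.

01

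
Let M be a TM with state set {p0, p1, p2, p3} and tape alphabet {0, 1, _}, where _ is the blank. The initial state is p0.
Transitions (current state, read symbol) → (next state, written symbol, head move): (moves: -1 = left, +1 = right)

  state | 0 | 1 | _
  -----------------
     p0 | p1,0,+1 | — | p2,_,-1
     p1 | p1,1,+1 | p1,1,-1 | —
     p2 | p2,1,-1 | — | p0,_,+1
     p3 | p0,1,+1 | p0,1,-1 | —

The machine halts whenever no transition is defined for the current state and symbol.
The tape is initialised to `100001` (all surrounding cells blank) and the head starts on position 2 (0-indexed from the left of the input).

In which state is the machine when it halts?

p1

state=p0 head=2 tape=_10[0]001   (p0,0)→(p1,0,+1)
state=p1 head=3 tape=_100[0]01   (p1,0)→(p1,1,+1)
state=p1 head=4 tape=_1001[0]1   (p1,0)→(p1,1,+1)
state=p1 head=5 tape=_10011[1]   (p1,1)→(p1,1,-1)
state=p1 head=4 tape=_1001[1]1   (p1,1)→(p1,1,-1)
state=p1 head=3 tape=_100[1]11   (p1,1)→(p1,1,-1)
state=p1 head=2 tape=_10[0]111   (p1,0)→(p1,1,+1)
state=p1 head=3 tape=_101[1]11   (p1,1)→(p1,1,-1)
state=p1 head=2 tape=_10[1]111   (p1,1)→(p1,1,-1)
state=p1 head=1 tape=_1[0]1111   (p1,0)→(p1,1,+1)
state=p1 head=2 tape=_11[1]111   (p1,1)→(p1,1,-1)
state=p1 head=1 tape=_1[1]1111   (p1,1)→(p1,1,-1)
state=p1 head=0 tape=_[1]11111   (p1,1)→(p1,1,-1)
state=p1 head=-1 tape=[_]111111
No transition is defined for (p1, _); M halts in state p1.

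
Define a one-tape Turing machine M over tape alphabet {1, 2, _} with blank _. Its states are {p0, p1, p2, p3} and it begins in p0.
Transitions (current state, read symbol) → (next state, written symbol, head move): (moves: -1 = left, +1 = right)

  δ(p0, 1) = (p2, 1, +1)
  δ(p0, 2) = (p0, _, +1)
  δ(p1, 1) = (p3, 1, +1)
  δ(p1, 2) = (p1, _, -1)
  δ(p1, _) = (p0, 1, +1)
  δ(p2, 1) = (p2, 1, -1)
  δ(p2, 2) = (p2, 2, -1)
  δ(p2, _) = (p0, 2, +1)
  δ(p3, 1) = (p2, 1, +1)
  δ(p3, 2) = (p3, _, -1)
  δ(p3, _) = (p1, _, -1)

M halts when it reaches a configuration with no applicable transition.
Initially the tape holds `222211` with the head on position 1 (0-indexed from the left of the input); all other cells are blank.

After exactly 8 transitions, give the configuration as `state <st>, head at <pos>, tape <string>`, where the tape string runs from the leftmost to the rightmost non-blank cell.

state p2, head at 5, tape 2__211

p0 | 2[2]2211   read 2 → write _, move +1, go to p0
p0 | 2_[2]211   read 2 → write _, move +1, go to p0
p0 | 2__[2]11   read 2 → write _, move +1, go to p0
p0 | 2___[1]1   read 1 → write 1, move +1, go to p2
p2 | 2___1[1]   read 1 → write 1, move -1, go to p2
p2 | 2___[1]1   read 1 → write 1, move -1, go to p2
p2 | 2__[_]11   read _ → write 2, move +1, go to p0
p0 | 2__2[1]1   read 1 → write 1, move +1, go to p2
p2 | 2__21[1]
After 8 steps: state p2, head at 5, tape 2__211.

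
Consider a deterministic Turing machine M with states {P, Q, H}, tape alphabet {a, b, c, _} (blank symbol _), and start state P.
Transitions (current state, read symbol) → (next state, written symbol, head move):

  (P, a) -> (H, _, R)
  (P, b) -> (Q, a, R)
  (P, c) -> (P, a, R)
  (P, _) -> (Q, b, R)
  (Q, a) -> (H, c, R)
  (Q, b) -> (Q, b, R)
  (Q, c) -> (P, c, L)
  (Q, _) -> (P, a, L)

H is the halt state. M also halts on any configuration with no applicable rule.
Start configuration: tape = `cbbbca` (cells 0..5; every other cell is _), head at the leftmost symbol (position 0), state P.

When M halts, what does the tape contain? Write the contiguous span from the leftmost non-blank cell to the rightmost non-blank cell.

aab_ca

state=P head=0 tape=[c]bbbca   (P,c)→(P,a,R)
state=P head=1 tape=a[b]bbca   (P,b)→(Q,a,R)
state=Q head=2 tape=aa[b]bca   (Q,b)→(Q,b,R)
state=Q head=3 tape=aab[b]ca   (Q,b)→(Q,b,R)
state=Q head=4 tape=aabb[c]a   (Q,c)→(P,c,L)
state=P head=3 tape=aab[b]ca   (P,b)→(Q,a,R)
state=Q head=4 tape=aaba[c]a   (Q,c)→(P,c,L)
state=P head=3 tape=aab[a]ca   (P,a)→(H,_,R)
state=H head=4 tape=aab_[c]a
The non-blank tape span at halt is aab_ca.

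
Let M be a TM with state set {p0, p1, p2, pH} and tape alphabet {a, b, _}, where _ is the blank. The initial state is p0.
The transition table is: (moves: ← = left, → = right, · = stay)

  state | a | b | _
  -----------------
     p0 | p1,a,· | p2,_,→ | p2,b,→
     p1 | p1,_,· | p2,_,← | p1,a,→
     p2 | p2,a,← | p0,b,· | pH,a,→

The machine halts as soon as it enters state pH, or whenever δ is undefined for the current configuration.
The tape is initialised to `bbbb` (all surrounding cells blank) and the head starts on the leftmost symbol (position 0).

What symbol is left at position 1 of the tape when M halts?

state=p0 head=0 tape=[b]bbb__   (p0,b)→(p2,_,→)
state=p2 head=1 tape=_[b]bb__   (p2,b)→(p0,b,·)
state=p0 head=1 tape=_[b]bb__   (p0,b)→(p2,_,→)
state=p2 head=2 tape=__[b]b__   (p2,b)→(p0,b,·)
state=p0 head=2 tape=__[b]b__   (p0,b)→(p2,_,→)
state=p2 head=3 tape=___[b]__   (p2,b)→(p0,b,·)
state=p0 head=3 tape=___[b]__   (p0,b)→(p2,_,→)
state=p2 head=4 tape=____[_]_   (p2,_)→(pH,a,→)
state=pH head=5 tape=____a[_]
Cell 1 holds _ when M halts.

_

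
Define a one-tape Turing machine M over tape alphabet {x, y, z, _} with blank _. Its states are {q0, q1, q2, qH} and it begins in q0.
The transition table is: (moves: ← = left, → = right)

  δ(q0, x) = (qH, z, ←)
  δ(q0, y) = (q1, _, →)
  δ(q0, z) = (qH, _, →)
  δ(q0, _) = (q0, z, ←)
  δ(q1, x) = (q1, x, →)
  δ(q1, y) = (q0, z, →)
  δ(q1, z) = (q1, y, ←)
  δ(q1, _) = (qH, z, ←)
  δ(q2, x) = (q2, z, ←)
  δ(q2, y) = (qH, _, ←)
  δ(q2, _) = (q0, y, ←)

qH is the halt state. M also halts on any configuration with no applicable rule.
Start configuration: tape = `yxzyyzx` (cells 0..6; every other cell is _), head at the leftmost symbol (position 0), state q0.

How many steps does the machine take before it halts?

8

state=q0 head=0 tape=[y]xzyyzx   (q0,y)→(q1,_,→)
state=q1 head=1 tape=_[x]zyyzx   (q1,x)→(q1,x,→)
state=q1 head=2 tape=_x[z]yyzx   (q1,z)→(q1,y,←)
state=q1 head=1 tape=_[x]yyyzx   (q1,x)→(q1,x,→)
state=q1 head=2 tape=_x[y]yyzx   (q1,y)→(q0,z,→)
state=q0 head=3 tape=_xz[y]yzx   (q0,y)→(q1,_,→)
state=q1 head=4 tape=_xz_[y]zx   (q1,y)→(q0,z,→)
state=q0 head=5 tape=_xz_z[z]x   (q0,z)→(qH,_,→)
state=qH head=6 tape=_xz_z_[x]
M halts after 8 transitions.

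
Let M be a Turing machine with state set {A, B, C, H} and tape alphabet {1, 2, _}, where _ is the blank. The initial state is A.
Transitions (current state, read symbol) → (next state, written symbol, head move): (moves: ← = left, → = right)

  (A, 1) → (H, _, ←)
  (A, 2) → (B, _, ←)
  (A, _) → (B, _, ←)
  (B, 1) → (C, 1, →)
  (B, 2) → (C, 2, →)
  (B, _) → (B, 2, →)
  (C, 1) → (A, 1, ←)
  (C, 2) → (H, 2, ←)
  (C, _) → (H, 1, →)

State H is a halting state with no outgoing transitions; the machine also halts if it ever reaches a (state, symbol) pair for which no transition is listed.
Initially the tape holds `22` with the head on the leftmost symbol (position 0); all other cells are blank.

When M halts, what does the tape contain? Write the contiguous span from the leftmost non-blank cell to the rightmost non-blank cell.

state=A head=0 tape=_[2]2__   (A,2)→(B,_,←)
state=B head=-1 tape=[_]_2__   (B,_)→(B,2,→)
state=B head=0 tape=2[_]2__   (B,_)→(B,2,→)
state=B head=1 tape=22[2]__   (B,2)→(C,2,→)
state=C head=2 tape=222[_]_   (C,_)→(H,1,→)
state=H head=3 tape=2221[_]
The non-blank tape span at halt is 2221.

2221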